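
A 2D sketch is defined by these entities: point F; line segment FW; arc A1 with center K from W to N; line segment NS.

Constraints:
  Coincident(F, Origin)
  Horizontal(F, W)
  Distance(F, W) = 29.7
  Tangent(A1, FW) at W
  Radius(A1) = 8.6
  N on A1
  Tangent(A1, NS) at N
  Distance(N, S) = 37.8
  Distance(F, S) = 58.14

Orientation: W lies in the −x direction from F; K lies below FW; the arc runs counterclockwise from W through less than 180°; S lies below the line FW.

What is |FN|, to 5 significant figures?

39.422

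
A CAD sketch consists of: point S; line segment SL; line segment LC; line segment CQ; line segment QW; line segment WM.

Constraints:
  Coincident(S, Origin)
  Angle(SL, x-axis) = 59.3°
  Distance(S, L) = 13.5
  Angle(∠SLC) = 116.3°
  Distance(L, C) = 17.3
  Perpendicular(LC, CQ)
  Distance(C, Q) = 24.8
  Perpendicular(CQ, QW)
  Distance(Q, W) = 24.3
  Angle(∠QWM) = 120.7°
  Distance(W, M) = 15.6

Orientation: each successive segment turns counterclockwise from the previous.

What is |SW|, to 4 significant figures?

12.74

LC is perpendicular to CQ, so CQ runs at -147.0°; with |CQ| = 24.8, Q = (-23.33, 12.61). CQ ⟂ QW, so QW runs at -57.00°; with |QW| = 24.3, W = (-10.09, -7.770). Then |SW| = |W − S| = 12.74.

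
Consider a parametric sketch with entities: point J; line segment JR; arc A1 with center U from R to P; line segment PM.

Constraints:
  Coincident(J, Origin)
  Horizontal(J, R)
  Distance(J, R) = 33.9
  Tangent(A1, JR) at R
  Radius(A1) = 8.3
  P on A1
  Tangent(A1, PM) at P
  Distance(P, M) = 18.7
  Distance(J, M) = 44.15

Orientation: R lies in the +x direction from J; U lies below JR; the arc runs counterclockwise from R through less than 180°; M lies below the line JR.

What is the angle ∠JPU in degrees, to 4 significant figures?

133.5°

J is at the origin; JR is horizontal with |JR| = 33.9 and R on the +x side, so R = (33.90, 0.000). Tangency of A1 to JR means the radius UR is perpendicular to JR, so U = R + (0, -8.3) = (33.90, -8.300). Since UP ⟂ PM (tangency), |UM| = √(8.3² + 18.7²) = 20.46 regardless of where P sits on A1. So M lies on both circle(J, 44.15) and circle(U, 20.46); the below-JR intersection is M = (33.50, -28.76). P is the foot of the tangent from M: P = (26.25, -11.52).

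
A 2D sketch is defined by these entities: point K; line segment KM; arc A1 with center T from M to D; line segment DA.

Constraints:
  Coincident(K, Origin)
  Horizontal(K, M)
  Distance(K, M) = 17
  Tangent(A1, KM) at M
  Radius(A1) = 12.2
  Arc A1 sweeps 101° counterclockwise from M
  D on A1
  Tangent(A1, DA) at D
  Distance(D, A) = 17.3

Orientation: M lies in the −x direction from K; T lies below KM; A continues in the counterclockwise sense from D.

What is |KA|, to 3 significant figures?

40.6

K is at the origin; K and M share the same y with |KM| = 17.0 and M on the −x side, so M = (-17.0, 0.00). The tangent condition forces TM to be normal to KM, so T = M + (0, -12.2) = (-17.0, -12.2). On A1, M sits at bearing 90° from T; a 101° counterclockwise sweep puts D at bearing 191°, so D = T + 12.2·(cos 191°, sin 191°) = (-29.0, -14.5). A1 meets DA tangentially, so TD is at right angles to DA, so DA runs along (−sin 191°, cos 191°); with |DA| = 17.3, A = (-25.7, -31.5). Then |KA| = |A − K| = 40.6.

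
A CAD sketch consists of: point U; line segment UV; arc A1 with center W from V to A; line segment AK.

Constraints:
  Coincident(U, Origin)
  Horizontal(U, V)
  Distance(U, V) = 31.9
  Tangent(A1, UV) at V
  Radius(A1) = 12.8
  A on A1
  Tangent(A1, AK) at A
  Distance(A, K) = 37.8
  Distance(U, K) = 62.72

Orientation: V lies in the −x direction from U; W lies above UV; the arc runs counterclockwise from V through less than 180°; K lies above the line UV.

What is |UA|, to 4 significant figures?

26.63

U is at the origin; U and V share the same y with |UV| = 31.9 and V on the −x side, so V = (-31.90, 0.000). A1 meets UV tangentially, so WV is at right angles to UV, so W = V + (0, 12.8) = (-31.90, 12.80). Since WA ⟂ AK (tangency), |WK| = √(12.8² + 37.8²) = 39.91 regardless of where A sits on A1. So K lies on both circle(U, 62.72) and circle(W, 39.91); the above-UV intersection is K = (-34.09, 52.65). A is the foot of the tangent from K: A = (-20.02, 17.56).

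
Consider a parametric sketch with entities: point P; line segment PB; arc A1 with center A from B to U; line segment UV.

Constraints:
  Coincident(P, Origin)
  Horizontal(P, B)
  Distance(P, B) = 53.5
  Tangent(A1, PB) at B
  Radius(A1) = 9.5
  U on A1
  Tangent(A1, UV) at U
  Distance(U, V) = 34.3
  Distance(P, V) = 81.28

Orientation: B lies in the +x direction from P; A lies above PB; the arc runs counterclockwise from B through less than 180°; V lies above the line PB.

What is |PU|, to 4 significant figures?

63.21

P is at the origin; P and B share the same y with |PB| = 53.5 and B on the +x side, so B = (53.50, 0.000). A1 meets PB tangentially, so AB is at right angles to PB, so A = B + (0, 9.5) = (53.50, 9.500). Since AU ⟂ UV (tangency), |AV| = √(9.5² + 34.3²) = 35.59 regardless of where U sits on A1. So V lies on both circle(P, 81.28) and circle(A, 35.59); the above-PB intersection is V = (70.23, 40.91). U is the foot of the tangent from V: U = (62.77, 7.434).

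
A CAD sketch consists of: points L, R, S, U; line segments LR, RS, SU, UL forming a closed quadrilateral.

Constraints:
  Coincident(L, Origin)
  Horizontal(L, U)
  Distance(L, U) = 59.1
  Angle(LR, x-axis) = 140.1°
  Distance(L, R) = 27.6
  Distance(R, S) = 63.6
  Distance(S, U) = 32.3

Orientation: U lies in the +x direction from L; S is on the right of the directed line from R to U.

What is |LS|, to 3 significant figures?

36.3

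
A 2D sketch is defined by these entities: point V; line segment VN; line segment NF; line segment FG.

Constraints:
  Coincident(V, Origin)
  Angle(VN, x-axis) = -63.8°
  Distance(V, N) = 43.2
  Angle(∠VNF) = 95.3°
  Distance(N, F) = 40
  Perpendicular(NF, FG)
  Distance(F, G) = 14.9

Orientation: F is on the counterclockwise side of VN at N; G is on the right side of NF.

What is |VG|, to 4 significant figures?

72.73

∠VNF = 95.3°, so NF runs at -63.8° + (180° − 95.3°) = 20.90° from the x-axis; with |NF| = 40.0, F = N + 40.0·(cos 20.90°, sin 20.90°) = (56.44, -24.49). NF is perpendicular to FG; with |FG| = 14.9 on the right of NF, G = F + 14.9·(0.3567, -0.9342) = (61.76, -38.41). Then |VG| = |G − V| = 72.73.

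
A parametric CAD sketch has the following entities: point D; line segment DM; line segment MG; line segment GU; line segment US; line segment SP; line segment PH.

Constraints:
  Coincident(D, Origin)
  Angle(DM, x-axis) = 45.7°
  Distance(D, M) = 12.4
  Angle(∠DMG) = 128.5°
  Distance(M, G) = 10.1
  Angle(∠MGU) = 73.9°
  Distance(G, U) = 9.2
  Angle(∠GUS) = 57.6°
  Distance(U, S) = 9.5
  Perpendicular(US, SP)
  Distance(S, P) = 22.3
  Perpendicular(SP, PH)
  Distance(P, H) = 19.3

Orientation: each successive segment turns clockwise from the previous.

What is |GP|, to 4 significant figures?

15.23

D is at the origin; DM runs at 45.7° with length 12.4, so M = (8.660, 8.875). ∠DMG = 128.5° gives MG at -5.800° from the x-axis; with |MG| = 10.1, G = (18.71, 7.854). ∠MGU = 73.9° gives GU at -111.9° from the x-axis; with |GU| = 9.2, U = (15.28, -0.6822). ∠GUS = 57.6° gives US at 125.7° from the x-axis; with |US| = 9.5, S = (9.734, 7.033). The perpendicularity gives SP at right angles to US, so SP runs at 35.70°; with |SP| = 22.3, P = (27.84, 20.05). Then |GP| = |P − G| = 15.23.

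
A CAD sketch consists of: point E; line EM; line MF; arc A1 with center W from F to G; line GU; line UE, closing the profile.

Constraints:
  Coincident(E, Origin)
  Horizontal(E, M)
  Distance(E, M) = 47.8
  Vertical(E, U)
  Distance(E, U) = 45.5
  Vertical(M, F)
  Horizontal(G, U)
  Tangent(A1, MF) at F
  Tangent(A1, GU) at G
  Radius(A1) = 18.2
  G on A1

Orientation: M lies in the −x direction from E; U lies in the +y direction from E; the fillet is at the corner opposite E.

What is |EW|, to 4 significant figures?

40.27

E is at the origin; EM is horizontal with |EM| = 47.8 and M on the −x side, so M = (-47.80, 0.000). EU is vertical with |EU| = 45.5 and U on the +y side, so U = (0.000, 45.50). The virtual corner opposite E is at (-47.80, 45.50). Since A1 is tangent to MF there, WF ⟂ MF and the tangent condition forces WG to be normal to GU, with radius 18.2, so the center W sits 18.2 in from both sides at W = (-29.60, 27.30). Then |EW| = |W − E| = 40.27.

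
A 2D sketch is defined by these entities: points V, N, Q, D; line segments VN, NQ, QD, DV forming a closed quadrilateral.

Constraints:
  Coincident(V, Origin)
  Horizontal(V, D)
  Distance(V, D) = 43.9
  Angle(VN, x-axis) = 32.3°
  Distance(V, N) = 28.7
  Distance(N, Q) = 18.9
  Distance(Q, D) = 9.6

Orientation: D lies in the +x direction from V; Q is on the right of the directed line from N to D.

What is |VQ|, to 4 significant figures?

34.33

V is at the origin; VD is horizontal with |VD| = 43.9 and D in +x, so D = (43.9, 0). VN runs at 32.3° with |VN| = 28.7, so N = (24.26, 15.34). Q is determined by |NQ| = 18.9 and |QD| = 9.6 together: it lies at the intersection of circle(N, 18.9) and circle(D, 9.6). With |ND| = 24.92, the foot of the radical line on ND is 17.78 from N and the perpendicular offset is √(18.9² − 17.78²) = 6.416. Taking the right-of-ND solution: Q = (34.32, -0.6619).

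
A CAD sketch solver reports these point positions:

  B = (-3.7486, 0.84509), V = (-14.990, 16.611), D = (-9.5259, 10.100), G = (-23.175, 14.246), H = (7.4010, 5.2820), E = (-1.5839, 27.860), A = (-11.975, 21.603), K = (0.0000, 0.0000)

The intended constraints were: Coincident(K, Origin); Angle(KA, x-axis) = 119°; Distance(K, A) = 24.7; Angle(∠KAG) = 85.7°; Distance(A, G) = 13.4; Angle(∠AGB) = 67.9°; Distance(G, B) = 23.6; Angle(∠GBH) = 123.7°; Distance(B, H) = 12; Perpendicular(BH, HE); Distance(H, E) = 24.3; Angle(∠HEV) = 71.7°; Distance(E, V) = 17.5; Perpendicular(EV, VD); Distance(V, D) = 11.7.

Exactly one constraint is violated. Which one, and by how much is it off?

Distance(V, D) = 11.7 — off by 3.20.

K = (0.00, 0.00) ✓; KA at 119.0° ✓; |KA| = 24.70 ✓; ∠KAG = 85.70° ✓; |AG| = 13.40 ✓; ∠AGB = 67.90° ✓; |GB| = 23.60 ✓; ∠GBH = 123.7° ✓; |BH| = 12.00 ✓; ∠(BH, HE) = 90.00° ✓; |HE| = 24.30 ✓; ∠HEV = 71.70° ✓; |EV| = 17.50 ✓; ∠(EV, VD) = 90.00° ✓; |VD| = 8.500 ✗.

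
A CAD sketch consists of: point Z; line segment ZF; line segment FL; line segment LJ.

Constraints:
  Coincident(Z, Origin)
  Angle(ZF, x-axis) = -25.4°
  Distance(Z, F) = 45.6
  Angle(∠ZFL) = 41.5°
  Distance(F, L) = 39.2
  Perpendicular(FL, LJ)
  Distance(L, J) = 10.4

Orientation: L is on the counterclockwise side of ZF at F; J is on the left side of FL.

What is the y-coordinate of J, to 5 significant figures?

12.417

Z is at the origin; ZF runs at -25.4° with length 45.6, so F = 45.6·(cos -25.4°, sin -25.4°) = (41.192, -19.559). ∠ZFL = 41.5°, so FL runs at -25.4° + (180° − 41.5°) = 113.10° from the x-axis; with |FL| = 39.2, L = F + 39.2·(cos 113.10°, sin 113.10°) = (25.812, 16.498). FL is perpendicular to LJ; with |LJ| = 10.4 on the left of FL, J = L + 10.4·(-0.91982, -0.39234) = (16.246, 12.417). So J.y = 12.417.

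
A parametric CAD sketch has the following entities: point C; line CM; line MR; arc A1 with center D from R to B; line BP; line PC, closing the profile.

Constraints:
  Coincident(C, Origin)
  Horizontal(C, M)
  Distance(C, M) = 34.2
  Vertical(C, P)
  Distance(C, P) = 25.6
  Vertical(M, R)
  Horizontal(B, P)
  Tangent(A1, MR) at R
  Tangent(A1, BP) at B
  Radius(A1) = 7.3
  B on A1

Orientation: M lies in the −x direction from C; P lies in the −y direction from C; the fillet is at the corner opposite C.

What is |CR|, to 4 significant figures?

38.79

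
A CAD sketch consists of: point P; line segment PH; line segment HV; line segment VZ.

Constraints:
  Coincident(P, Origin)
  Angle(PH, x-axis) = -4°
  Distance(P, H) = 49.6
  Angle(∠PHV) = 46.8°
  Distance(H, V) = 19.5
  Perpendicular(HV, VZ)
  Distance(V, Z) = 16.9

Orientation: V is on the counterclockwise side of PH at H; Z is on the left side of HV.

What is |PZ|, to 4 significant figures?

24.08

∠PHV = 46.8°, so HV runs at -4.0° + (180° − 46.8°) = 129.2° from the x-axis; with |HV| = 19.5, V = H + 19.5·(cos 129.2°, sin 129.2°) = (37.15, 11.65). HV is perpendicular to VZ; with |VZ| = 16.9 on the left of HV, Z = V + 16.9·(-0.7749, -0.6320) = (24.06, 0.9702). Then |PZ| = |Z − P| = 24.08.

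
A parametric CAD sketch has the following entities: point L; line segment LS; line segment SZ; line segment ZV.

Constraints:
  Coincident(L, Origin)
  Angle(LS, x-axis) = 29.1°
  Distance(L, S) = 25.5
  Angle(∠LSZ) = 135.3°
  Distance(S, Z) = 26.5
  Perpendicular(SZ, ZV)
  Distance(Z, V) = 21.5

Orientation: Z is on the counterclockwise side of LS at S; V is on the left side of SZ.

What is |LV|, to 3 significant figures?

44.8

L is at the origin; LS runs at 29.1° with length 25.5, so S = 25.5·(cos 29.1°, sin 29.1°) = (22.3, 12.4). ∠LSZ = 135.3°, so SZ runs at 29.1° + (180° − 135.3°) = 73.8° from the x-axis; with |SZ| = 26.5, Z = S + 26.5·(cos 73.8°, sin 73.8°) = (29.7, 37.8). SZ is perpendicular to ZV; with |ZV| = 21.5 on the left of SZ, V = Z + 21.5·(-0.960, 0.279) = (9.03, 43.8). Then |LV| = |V − L| = 44.8.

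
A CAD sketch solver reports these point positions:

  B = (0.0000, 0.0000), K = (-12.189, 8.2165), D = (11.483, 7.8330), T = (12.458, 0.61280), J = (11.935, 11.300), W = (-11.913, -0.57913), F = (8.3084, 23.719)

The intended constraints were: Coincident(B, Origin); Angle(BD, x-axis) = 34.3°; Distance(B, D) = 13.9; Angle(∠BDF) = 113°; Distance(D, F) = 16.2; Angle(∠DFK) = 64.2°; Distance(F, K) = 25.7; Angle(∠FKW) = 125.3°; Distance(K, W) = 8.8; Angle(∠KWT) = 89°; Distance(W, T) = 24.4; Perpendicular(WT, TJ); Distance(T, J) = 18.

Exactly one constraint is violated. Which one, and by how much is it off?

Distance(T, J) = 18 — off by 7.30.

B = (0.00, 0.00) ✓; BD at 34.30° ✓; |BD| = 13.90 ✓; ∠BDF = 113.0° ✓; |DF| = 16.20 ✓; ∠DFK = 64.20° ✓; |FK| = 25.70 ✓; ∠FKW = 125.3° ✓; |KW| = 8.800 ✓; ∠KWT = 89.00° ✓; |WT| = 24.40 ✓; ∠(WT, TJ) = 90.00° ✓; |TJ| = 10.70 ✗.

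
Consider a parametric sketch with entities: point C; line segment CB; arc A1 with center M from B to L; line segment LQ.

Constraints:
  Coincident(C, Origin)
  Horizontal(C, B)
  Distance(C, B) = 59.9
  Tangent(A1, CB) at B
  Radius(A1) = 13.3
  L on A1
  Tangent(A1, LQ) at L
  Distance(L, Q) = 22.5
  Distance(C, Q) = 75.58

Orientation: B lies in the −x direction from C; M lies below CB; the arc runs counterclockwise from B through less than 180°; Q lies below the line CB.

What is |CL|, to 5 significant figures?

74.568

C is at the origin; CB is horizontal with |CB| = 59.9 and B on the −x side, so B = (-59.900, 0.0000). A1 meets CB tangentially, so MB is at right angles to CB, so M = B + (0, -13.3) = (-59.900, -13.300). Since ML ⟂ LQ (tangency), |MQ| = √(13.3² + 22.5²) = 26.137 regardless of where L sits on A1. So Q lies on both circle(C, 75.58) and circle(M, 26.137); the below-CB intersection is Q = (-64.751, -38.983). L is the foot of the tangent from Q: L = (-72.406, -17.825).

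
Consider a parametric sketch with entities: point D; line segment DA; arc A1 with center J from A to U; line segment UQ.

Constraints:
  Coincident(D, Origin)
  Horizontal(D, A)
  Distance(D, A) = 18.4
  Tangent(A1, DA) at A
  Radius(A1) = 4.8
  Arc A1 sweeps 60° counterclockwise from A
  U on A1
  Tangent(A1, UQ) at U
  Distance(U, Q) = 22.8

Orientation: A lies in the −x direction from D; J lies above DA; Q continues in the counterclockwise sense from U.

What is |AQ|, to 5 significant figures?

27.064

D is at the origin; D and A share the same y with |DA| = 18.4 and A on the −x side, so A = (-18.400, 0.0000). The tangent condition forces JA to be normal to DA, so J = A + (0, 4.8) = (-18.400, 4.8000). On A1, A sits at bearing -90° from J; a 60° counterclockwise sweep puts U at bearing -30°, so U = J + 4.8·(cos -30°, sin -30°) = (-14.243, 2.4000). Since A1 is tangent to UQ there, JU ⟂ UQ, so UQ runs along (−sin -30°, cos -30°); with |UQ| = 22.8, Q = (-2.8431, 22.145). Then |AQ| = |Q − A| = 27.064.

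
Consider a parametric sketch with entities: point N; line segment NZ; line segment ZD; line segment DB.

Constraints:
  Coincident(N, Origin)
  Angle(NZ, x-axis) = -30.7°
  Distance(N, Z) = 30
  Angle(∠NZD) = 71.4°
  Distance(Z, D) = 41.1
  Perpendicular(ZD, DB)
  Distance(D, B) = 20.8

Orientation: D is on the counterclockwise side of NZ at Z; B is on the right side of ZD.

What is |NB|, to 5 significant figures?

58.465

N is at the origin; NZ runs at -30.7° with length 30.0, so Z = 30.0·(cos -30.7°, sin -30.7°) = (25.796, -15.316). ∠NZD = 71.4°, so ZD runs at -30.7° + (180° − 71.4°) = 77.900° from the x-axis; with |ZD| = 41.1, D = Z + 41.1·(cos 77.900°, sin 77.900°) = (34.411, 24.871). ZD is perpendicular to DB; with |DB| = 20.8 on the right of ZD, B = D + 20.8·(0.97778, -0.20962) = (54.749, 20.511). Then |NB| = |B − N| = 58.465.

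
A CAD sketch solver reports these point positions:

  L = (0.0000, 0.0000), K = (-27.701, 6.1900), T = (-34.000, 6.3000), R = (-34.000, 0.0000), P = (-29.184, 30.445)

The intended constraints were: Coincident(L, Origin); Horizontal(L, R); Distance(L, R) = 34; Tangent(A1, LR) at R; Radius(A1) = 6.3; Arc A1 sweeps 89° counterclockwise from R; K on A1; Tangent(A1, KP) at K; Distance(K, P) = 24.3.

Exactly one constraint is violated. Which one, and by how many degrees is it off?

Tangent(A1, KP) at K — off by 4.50°.

L = (0.00, 0.00) ✓; L.y = 0.00, R.y = 0.00 ✓; |LR| = 34.00 ✓; ∠(TR, RL) = 90.00° ✓; |TR| = 6.300 ✓; bearing(T→K) − bearing(T→R) = 89.00° ✓; |TK| = 6.300 ✓; ∠(TK, KP) = 85.50° ✗; |KP| = 24.30 ✓.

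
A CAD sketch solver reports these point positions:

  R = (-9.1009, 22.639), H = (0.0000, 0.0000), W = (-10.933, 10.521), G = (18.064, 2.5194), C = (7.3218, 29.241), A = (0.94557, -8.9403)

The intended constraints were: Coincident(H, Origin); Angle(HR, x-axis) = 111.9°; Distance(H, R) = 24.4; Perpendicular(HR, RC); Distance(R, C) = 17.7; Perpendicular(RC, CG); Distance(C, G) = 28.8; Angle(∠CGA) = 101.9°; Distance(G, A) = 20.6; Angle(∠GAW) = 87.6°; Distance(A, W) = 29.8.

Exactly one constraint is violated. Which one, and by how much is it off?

Distance(A, W) = 29.8 — off by 7.00.

H = (0.00, 0.00) ✓; HR at 111.9° ✓; |HR| = 24.40 ✓; ∠(HR, RC) = 90.00° ✓; |RC| = 17.70 ✓; ∠(RC, CG) = 90.00° ✓; |CG| = 28.80 ✓; ∠CGA = 101.9° ✓; |GA| = 20.60 ✓; ∠GAW = 87.60° ✓; |AW| = 22.80 ✗.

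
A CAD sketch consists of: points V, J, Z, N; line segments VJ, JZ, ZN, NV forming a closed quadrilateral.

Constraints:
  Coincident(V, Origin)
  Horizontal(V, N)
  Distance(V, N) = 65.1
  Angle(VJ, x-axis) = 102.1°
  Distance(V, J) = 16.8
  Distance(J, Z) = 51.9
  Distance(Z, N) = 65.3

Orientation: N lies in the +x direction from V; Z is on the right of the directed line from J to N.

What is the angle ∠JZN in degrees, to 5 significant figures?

73.025°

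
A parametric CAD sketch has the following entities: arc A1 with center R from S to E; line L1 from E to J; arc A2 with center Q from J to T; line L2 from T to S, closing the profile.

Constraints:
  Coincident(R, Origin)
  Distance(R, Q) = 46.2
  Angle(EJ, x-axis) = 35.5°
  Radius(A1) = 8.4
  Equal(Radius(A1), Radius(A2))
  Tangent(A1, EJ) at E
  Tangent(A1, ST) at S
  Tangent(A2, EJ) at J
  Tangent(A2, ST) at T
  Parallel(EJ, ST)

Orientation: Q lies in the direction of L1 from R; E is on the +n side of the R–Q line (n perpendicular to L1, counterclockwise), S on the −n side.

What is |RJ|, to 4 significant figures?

46.96

The slot axis is L1's direction at 35.5°, so u = (cos 35.5°, sin 35.5°) = (0.8141, 0.5807) and n = (−sin 35.5°, cos 35.5°) = (-0.5807, 0.8141). R is at the origin and Q lies 46.2 along u from R, so Q = 46.2·u = (37.61, 26.83). Tangency of A1 to both parallel lines with radius 8.4 puts E and S at R ± 8.4·n: E = (-4.878, 6.839), S = (4.878, -6.839). Equal radii place J and T the same way about Q: J = Q + 8.4·n = (32.73, 33.67), T = Q − 8.4·n = (42.49, 19.99). Then |RJ| = |J − R| = 46.96.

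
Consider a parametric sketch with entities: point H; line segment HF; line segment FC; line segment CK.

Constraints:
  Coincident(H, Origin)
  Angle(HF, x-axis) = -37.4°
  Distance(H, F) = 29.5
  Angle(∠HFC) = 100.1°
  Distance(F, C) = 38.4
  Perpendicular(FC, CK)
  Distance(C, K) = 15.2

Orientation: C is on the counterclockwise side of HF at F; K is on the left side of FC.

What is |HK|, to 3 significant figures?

45.7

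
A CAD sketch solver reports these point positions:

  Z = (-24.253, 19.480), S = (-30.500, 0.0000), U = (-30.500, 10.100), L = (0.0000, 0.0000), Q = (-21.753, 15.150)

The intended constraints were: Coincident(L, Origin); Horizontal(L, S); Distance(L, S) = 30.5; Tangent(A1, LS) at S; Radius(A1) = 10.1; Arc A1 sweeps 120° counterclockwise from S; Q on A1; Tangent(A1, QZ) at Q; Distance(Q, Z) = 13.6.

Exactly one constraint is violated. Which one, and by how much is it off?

Distance(Q, Z) = 13.6 — off by 8.60.

L = (0.00, 0.00) ✓; L.y = 0.00, S.y = 0.00 ✓; |LS| = 30.50 ✓; ∠(US, SL) = 90.00° ✓; |US| = 10.10 ✓; bearing(U→Q) − bearing(U→S) = 120.0° ✓; |UQ| = 10.10 ✓; ∠(UQ, QZ) = 90.00° ✓; |QZ| = 5.000 ✗.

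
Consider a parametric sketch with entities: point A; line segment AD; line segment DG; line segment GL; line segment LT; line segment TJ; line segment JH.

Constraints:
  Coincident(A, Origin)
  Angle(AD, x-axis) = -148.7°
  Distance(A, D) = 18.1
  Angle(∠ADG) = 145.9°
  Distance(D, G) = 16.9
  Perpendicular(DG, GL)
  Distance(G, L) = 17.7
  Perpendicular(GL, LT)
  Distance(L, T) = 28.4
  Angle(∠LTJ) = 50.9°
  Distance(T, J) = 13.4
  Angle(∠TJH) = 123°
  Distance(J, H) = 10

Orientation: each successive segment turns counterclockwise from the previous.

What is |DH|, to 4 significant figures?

10.84

∠LTJ = 50.9° gives TJ at -165.5° from the x-axis; with |TJ| = 13.4, J = (-7.558, -9.670). ∠TJH = 123.0° gives JH at -108.5° from the x-axis; with |JH| = 10.0, H = (-10.73, -19.15). Then |DH| = |H − D| = 10.84.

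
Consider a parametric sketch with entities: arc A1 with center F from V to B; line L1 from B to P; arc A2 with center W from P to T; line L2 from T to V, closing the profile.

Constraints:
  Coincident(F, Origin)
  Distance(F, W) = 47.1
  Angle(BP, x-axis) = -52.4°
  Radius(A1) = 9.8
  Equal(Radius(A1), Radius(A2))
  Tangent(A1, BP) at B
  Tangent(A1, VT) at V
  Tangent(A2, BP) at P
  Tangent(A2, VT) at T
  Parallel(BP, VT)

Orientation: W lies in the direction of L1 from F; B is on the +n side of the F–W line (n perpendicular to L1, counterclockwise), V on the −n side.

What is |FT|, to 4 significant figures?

48.11

The slot axis is L1's direction at -52.4°, so u = (cos -52.4°, sin -52.4°) = (0.6101, -0.7923) and n = (−sin -52.4°, cos -52.4°) = (0.7923, 0.6101). F is at the origin and W lies 47.1 along u from F, so W = 47.1·u = (28.74, -37.32). Tangency of A1 to both parallel lines with radius 9.8 puts B and V at F ± 9.8·n: B = (7.764, 5.979), V = (-7.764, -5.979). Equal radii place P and T the same way about W: P = W + 9.8·n = (36.50, -31.34), T = W − 9.8·n = (20.97, -43.30). Then |FT| = |T − F| = 48.11.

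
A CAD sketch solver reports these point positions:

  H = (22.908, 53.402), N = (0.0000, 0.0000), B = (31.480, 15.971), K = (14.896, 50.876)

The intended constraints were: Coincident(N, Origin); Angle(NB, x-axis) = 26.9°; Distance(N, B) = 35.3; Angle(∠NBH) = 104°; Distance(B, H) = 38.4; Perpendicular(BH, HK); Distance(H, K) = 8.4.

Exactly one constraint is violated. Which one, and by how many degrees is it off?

Perpendicular(BH, HK) — off by 4.60°.

N = (0.00, 0.00) ✓; NB at 26.90° ✓; |NB| = 35.30 ✓; ∠NBH = 104.0° ✓; |BH| = 38.40 ✓; ∠(BH, HK) = 94.60° ✗; |HK| = 8.401 ✓.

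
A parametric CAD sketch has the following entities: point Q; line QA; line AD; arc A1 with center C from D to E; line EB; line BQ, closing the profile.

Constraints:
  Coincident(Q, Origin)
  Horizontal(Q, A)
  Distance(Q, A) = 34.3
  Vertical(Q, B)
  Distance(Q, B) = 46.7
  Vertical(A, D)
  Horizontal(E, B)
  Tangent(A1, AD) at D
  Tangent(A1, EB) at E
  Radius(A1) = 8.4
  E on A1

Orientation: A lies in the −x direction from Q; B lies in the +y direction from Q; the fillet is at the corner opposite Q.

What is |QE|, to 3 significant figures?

53.4

The virtual corner opposite Q is at (-34.3, 46.7). Tangency of A1 to AD means the radius CD is perpendicular to AD and since A1 is tangent to EB there, CE ⟂ EB, with radius 8.4, so the center C sits 8.4 in from both sides at C = (-25.9, 38.3). That places the tangent points at D = (-34.3, 38.3) on AD and E = (-25.9, 46.7) on EB. Then |QE| = |E − Q| = 53.4.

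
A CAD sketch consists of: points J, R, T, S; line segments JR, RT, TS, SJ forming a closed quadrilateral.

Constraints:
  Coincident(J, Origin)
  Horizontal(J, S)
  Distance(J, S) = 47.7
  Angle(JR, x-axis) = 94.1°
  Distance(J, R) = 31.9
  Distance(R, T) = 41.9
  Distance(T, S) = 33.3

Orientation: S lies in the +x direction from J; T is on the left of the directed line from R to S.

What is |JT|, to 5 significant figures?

51.118

Checks: |RT| = 41.90 ✓; |TS| = 33.30 ✓.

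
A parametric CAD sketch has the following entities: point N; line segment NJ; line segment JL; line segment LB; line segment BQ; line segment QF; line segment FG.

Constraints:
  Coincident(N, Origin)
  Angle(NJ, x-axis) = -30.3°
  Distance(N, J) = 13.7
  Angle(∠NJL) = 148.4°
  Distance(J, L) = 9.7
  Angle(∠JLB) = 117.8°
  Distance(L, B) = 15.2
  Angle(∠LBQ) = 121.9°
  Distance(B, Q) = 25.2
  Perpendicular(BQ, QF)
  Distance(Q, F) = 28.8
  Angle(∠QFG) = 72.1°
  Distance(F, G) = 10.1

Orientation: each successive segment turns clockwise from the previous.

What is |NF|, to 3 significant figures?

16.3

∠LBQ = 121.9° gives BQ at 178° from the x-axis; with |BQ| = 25.2, Q = (-17.3, -27.1). The perpendicularity gives QF at right angles to BQ, so QF runs at 87.8°; with |QF| = 28.8, F = (-16.2, 1.69). Then |NF| = |F − N| = 16.3.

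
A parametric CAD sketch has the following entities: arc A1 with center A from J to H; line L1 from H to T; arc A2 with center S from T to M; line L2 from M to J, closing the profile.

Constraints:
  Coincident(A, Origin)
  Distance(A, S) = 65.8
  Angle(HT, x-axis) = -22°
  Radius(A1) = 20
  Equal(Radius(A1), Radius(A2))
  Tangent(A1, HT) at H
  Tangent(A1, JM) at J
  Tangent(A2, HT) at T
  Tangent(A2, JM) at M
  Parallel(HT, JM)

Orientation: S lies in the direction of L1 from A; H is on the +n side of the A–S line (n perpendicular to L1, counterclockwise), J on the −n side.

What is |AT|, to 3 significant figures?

68.8

The slot axis is L1's direction at -22.0°, so u = (cos -22.0°, sin -22.0°) = (0.927, -0.375) and n = (−sin -22.0°, cos -22.0°) = (0.375, 0.927). A is at the origin and S lies 65.8 along u from A, so S = 65.8·u = (61.0, -24.6). Tangency of A1 to both parallel lines with radius 20.0 puts H and J at A ± 20.0·n: H = (7.49, 18.5), J = (-7.49, -18.5). Equal radii place T and M the same way about S: T = S + 20.0·n = (68.5, -6.11), M = S − 20.0·n = (53.5, -43.2). Then |AT| = |T − A| = 68.8.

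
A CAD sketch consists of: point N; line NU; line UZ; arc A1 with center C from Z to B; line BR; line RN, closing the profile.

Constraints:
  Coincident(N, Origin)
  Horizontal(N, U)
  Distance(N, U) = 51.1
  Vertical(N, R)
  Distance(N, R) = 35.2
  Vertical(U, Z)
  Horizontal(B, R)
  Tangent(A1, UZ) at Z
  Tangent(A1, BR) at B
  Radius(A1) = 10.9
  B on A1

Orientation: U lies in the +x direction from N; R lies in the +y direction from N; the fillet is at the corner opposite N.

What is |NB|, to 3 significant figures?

53.4

The virtual corner opposite N is at (51.1, 35.2). A1 meets UZ tangentially, so CZ is at right angles to UZ and A1 meets BR tangentially, so CB is at right angles to BR, with radius 10.9, so the center C sits 10.9 in from both sides at C = (40.2, 24.3). That places the tangent points at Z = (51.1, 24.3) on UZ and B = (40.2, 35.2) on BR. Then |NB| = |B − N| = 53.4.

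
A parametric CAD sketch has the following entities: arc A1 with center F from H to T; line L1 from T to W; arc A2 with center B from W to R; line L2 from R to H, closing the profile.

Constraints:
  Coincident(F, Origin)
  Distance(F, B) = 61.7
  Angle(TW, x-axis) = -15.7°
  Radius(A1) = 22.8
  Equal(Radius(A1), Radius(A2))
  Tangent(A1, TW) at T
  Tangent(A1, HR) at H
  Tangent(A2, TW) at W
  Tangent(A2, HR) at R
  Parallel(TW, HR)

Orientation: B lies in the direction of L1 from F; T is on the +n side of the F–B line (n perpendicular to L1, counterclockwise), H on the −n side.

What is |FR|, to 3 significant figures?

65.8

The slot axis is L1's direction at -15.7°, so u = (cos -15.7°, sin -15.7°) = (0.963, -0.271) and n = (−sin -15.7°, cos -15.7°) = (0.271, 0.963). F is at the origin and B lies 61.7 along u from F, so B = 61.7·u = (59.4, -16.7). Tangency of A1 to both parallel lines with radius 22.8 puts T and H at F ± 22.8·n: T = (6.17, 21.9), H = (-6.17, -21.9). Equal radii place W and R the same way about B: W = B + 22.8·n = (65.6, 5.25), R = B − 22.8·n = (53.2, -38.6). Then |FR| = |R − F| = 65.8.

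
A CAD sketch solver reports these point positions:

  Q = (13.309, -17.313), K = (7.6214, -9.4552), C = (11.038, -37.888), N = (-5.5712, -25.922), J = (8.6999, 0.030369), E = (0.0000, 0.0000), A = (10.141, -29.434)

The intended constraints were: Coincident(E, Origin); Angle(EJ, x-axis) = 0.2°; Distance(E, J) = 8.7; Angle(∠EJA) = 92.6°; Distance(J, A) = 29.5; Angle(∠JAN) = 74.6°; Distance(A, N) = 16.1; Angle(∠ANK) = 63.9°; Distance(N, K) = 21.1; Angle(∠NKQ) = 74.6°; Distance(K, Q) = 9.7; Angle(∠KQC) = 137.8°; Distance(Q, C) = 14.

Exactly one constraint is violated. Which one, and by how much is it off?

Distance(Q, C) = 14 — off by 6.70.

E = (0.00, 0.00) ✓; EJ at 0.2000° ✓; |EJ| = 8.700 ✓; ∠EJA = 92.60° ✓; |JA| = 29.50 ✓; ∠JAN = 74.60° ✓; |AN| = 16.10 ✓; ∠ANK = 63.90° ✓; |NK| = 21.10 ✓; ∠NKQ = 74.60° ✓; |KQ| = 9.700 ✓; ∠KQC = 137.8° ✓; |QC| = 20.70 ✗.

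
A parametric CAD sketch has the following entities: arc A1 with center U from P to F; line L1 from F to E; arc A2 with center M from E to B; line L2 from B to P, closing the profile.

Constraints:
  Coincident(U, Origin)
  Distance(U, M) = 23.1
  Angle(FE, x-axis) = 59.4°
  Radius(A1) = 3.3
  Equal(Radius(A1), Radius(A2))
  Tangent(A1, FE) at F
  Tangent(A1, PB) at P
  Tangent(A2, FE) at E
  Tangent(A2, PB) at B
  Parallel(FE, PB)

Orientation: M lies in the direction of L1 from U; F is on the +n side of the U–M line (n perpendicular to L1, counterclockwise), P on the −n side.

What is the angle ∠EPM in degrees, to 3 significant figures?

7.82°

Tangency of A1 to both parallel lines with radius 3.3 puts F and P at U ± 3.3·n: F = (-2.84, 1.68), P = (2.84, -1.68). Equal radii place E and B the same way about M: E = M + 3.3·n = (8.92, 21.6), B = M − 3.3·n = (14.6, 18.2). Then cos ∠EPM = PE·PM / (|PE||PM|), giving 7.82°.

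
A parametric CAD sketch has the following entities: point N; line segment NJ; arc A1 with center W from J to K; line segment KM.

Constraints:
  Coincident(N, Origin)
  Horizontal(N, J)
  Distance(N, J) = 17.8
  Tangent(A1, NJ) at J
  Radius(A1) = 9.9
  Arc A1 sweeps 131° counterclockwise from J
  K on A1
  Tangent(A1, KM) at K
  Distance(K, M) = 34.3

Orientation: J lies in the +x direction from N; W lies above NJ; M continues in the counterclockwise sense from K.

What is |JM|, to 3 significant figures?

44.9

N is at the origin; NJ is horizontal with |NJ| = 17.8 and J on the +x side, so J = (17.8, 0.00). A1 meets NJ tangentially, so WJ is at right angles to NJ, so W = J + (0, 9.9) = (17.8, 9.90). On A1, J sits at bearing -90° from W; a 131° counterclockwise sweep puts K at bearing 41°, so K = W + 9.9·(cos 41°, sin 41°) = (25.3, 16.4). Tangency of A1 to KM means the radius WK is perpendicular to KM, so KM runs along (−sin 41°, cos 41°); with |KM| = 34.3, M = (2.77, 42.3). Then |JM| = |M − J| = 44.9.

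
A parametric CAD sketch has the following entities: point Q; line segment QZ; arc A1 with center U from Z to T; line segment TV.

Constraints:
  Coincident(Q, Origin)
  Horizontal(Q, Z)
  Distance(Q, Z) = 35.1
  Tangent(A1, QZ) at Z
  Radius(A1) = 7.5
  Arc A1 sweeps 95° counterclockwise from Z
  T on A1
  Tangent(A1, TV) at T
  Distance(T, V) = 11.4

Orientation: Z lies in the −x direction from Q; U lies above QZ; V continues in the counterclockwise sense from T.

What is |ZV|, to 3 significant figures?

20.6

Q is at the origin; QZ is horizontal with |QZ| = 35.1 and Z on the −x side, so Z = (-35.1, 0.00). Tangency of A1 to QZ means the radius UZ is perpendicular to QZ, so U = Z + (0, 7.5) = (-35.1, 7.50). On A1, Z sits at bearing -90° from U; a 95° counterclockwise sweep puts T at bearing 5°, so T = U + 7.5·(cos 5°, sin 5°) = (-27.6, 8.15). The tangent condition forces UT to be normal to TV, so TV runs along (−sin 5°, cos 5°); with |TV| = 11.4, V = (-28.6, 19.5). Then |ZV| = |V − Z| = 20.6.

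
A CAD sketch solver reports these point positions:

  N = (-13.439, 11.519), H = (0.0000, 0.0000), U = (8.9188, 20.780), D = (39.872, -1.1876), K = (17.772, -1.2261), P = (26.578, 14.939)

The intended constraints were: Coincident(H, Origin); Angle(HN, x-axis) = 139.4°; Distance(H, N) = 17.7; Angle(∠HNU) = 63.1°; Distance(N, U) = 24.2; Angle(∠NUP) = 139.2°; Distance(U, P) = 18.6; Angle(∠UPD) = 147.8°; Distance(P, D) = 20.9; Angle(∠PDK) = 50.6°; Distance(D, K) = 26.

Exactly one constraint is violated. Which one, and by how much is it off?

Distance(D, K) = 26 — off by 3.90.

H = (0.00, 0.00) ✓; HN at 139.4° ✓; |HN| = 17.70 ✓; ∠HNU = 63.10° ✓; |NU| = 24.20 ✓; ∠NUP = 139.2° ✓; |UP| = 18.60 ✓; ∠UPD = 147.8° ✓; |PD| = 20.90 ✓; ∠PDK = 50.60° ✓; |DK| = 22.10 ✗.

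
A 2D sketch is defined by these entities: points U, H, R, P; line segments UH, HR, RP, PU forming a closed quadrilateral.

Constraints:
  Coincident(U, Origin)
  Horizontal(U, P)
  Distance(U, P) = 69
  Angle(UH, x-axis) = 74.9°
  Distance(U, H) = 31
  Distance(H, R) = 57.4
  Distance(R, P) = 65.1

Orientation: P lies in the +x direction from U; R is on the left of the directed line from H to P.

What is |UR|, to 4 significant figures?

83.77

U is at the origin; U and P share the same y with |UP| = 69.0 and P in +x, so P = (69.0, 0). UH runs at 74.9° with |UH| = 31.0, so H = (8.076, 29.93). R is determined by |HR| = 57.4 and |RP| = 65.1 together: it lies at the intersection of circle(H, 57.4) and circle(P, 65.1). With |HP| = 67.88, the foot of the radical line on HP is 26.99 from H and the perpendicular offset is √(57.4² − 26.99²) = 50.66. Taking the left-of-HP solution: R = (54.64, 63.50).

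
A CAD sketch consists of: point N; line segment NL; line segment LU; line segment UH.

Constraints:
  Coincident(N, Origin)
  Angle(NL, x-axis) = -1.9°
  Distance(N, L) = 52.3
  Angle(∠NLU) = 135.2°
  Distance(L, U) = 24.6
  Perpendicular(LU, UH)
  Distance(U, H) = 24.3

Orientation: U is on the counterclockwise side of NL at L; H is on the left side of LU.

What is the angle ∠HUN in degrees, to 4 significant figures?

59.16°

N is at the origin; NL runs at -1.9° with length 52.3, so L = 52.3·(cos -1.9°, sin -1.9°) = (52.27, -1.734). ∠NLU = 135.2°, so LU runs at -1.9° + (180° − 135.2°) = 42.90° from the x-axis; with |LU| = 24.6, U = L + 24.6·(cos 42.90°, sin 42.90°) = (70.29, 15.01). LU ⟂ UH; with |UH| = 24.3 on the left of LU, H = U + 24.3·(-0.6807, 0.7325) = (53.75, 32.81). Then cos ∠HUN = UH·UN / (|UH||UN|), giving 59.16°.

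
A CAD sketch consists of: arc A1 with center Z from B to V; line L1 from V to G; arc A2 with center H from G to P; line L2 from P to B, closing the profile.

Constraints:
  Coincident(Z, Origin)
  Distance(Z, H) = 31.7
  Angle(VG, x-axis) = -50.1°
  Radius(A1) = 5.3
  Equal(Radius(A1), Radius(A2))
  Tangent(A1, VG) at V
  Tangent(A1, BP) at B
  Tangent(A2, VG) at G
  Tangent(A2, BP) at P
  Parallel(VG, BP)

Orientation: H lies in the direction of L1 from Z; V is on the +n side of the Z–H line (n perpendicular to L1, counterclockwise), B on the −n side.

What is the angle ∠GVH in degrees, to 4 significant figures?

9.492°

The slot axis is L1's direction at -50.1°, so u = (cos -50.1°, sin -50.1°) = (0.6414, -0.7672) and n = (−sin -50.1°, cos -50.1°) = (0.7672, 0.6414). Z is at the origin and H lies 31.7 along u from Z, so H = 31.7·u = (20.33, -24.32). Tangency of A1 to both parallel lines with radius 5.3 puts V and B at Z ± 5.3·n: V = (4.066, 3.400), B = (-4.066, -3.400). Equal radii place G and P the same way about H: G = H + 5.3·n = (24.40, -20.92), P = H − 5.3·n = (16.27, -27.72). Then cos ∠GVH = VG·VH / (|VG||VH|), giving 9.492°.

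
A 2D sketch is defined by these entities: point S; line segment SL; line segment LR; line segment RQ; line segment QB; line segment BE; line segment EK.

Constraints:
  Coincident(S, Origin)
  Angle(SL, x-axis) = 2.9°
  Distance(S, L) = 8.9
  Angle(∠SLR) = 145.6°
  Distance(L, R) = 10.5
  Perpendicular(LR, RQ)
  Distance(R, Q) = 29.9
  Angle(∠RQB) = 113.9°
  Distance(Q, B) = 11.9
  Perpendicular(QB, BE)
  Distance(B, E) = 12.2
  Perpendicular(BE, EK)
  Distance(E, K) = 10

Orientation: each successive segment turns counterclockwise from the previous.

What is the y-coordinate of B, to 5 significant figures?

27.840

S is at the origin; SL runs at 2.9° with length 8.9, so L = (8.8886, 0.45028). ∠SLR = 145.6° gives LR at 37.300° from the x-axis; with |LR| = 10.5, R = (17.241, 6.8132). LR is perpendicular to RQ, so RQ runs at 127.30°; with |RQ| = 29.9, Q = (-0.87798, 30.598). ∠RQB = 113.9° gives QB at -166.60° from the x-axis; with |QB| = 11.9, B = (-12.454, 27.840). So B.y = 27.840.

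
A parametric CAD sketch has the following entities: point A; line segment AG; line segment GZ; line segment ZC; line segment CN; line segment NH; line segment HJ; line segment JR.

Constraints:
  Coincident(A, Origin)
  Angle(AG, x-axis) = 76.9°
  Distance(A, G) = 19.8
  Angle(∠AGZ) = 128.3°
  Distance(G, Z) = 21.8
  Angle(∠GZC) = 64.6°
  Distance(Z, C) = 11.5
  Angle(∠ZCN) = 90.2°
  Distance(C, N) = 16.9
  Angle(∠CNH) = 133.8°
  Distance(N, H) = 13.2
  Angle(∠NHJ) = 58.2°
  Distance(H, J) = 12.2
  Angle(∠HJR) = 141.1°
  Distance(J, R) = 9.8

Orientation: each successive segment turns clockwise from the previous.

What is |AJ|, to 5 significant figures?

30.822

∠CNH = 133.8° gives NH at 133.80° from the x-axis; with |NH| = 13.2, H = (-1.8635, 26.594). ∠NHJ = 58.2° gives HJ at 12.000° from the x-axis; with |HJ| = 12.2, J = (10.070, 29.131). Then |AJ| = |J − A| = 30.822.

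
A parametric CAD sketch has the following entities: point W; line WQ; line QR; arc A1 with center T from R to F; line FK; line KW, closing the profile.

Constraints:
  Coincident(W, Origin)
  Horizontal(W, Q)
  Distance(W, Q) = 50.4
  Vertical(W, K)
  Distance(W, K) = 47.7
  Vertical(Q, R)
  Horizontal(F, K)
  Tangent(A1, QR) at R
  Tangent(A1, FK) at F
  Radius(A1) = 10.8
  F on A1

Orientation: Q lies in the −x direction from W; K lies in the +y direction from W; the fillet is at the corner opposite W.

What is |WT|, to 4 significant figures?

54.13

W is at the origin; WQ is horizontal with |WQ| = 50.4 and Q on the −x side, so Q = (-50.40, 0.000). WK is vertical with |WK| = 47.7 and K on the +y side, so K = (0.000, 47.70). The virtual corner opposite W is at (-50.40, 47.70). Tangency of A1 to QR means the radius TR is perpendicular to QR and A1 meets FK tangentially, so TF is at right angles to FK, with radius 10.8, so the center T sits 10.8 in from both sides at T = (-39.60, 36.90). Then |WT| = |T − W| = 54.13.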